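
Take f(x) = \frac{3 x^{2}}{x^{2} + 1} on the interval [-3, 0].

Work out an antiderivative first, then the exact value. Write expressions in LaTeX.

For F(x) to be correct the identity F'(x) - f(x) = 0 must hold.
F(x) = 3 \left(x - \operatorname{atan}{\left(x \right)}\right) is an antiderivative of f.
Check: d/dx[3 \left(x - \operatorname{atan}{\left(x \right)}\right)] = \frac{3 x^{2}}{x^{2} + 1} = f(x).
F(0) = 0; F(-3) = -9 + 3 \operatorname{atan}{\left(3 \right)}.
Integral = F(0) - F(-3) = 9 - 3 \operatorname{atan}{\left(3 \right)}.

Antiderivative: F(x) = 3 \left(x - \operatorname{atan}{\left(x \right)}\right); value = 9 - 3 \operatorname{atan}{\left(3 \right)}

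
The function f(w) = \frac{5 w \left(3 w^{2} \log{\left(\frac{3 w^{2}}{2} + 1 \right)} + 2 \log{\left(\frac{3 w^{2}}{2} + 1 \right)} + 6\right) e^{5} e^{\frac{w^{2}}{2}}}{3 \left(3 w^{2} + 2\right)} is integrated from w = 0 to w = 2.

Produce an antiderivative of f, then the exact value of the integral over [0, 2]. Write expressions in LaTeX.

Antiderivative: F(w) = \frac{5 e^{\frac{w^{2}}{2} + 5} \log{\left(\frac{3 w^{2}}{2} + 1 \right)}}{3}; value = \frac{5 e^{7} \log{\left(7 \right)}}{3}

Recognize the product-rule pattern: f = u'v + uv' with u = \frac{5 e^{\frac{w^{2}}{2} + 5}}{3}, v = \log{\left(\frac{3 w^{2}}{2} + 1 \right)}, so integration by parts undoes it.
F(w) = \frac{5 e^{\frac{w^{2}}{2} + 5} \log{\left(\frac{3 w^{2}}{2} + 1 \right)}}{3} is an antiderivative of f.
Check: d/dw[\frac{5 e^{\frac{w^{2}}{2} + 5} \log{\left(\frac{3 w^{2}}{2} + 1 \right)}}{3}] = \frac{15 w^{3} e^{5} e^{\frac{w^{2}}{2}} \log{\left(\frac{3 w^{2}}{2} + 1 \right)} + 10 w e^{5} e^{\frac{w^{2}}{2}} \log{\left(\frac{3 w^{2}}{2} + 1 \right)} + 30 w e^{5} e^{\frac{w^{2}}{2}}}{9 w^{2} + 6}, which equals f(w).
F(2) = \frac{5 e^{7} \log{\left(7 \right)}}{3}; F(0) = 0.
Integral = F(2) - F(0) = \frac{5 e^{7} \log{\left(7 \right)}}{3}.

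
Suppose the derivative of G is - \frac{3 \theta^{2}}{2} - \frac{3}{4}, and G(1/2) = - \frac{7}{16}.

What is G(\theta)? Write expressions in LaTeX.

Recover the given G'(\theta) by differentiating a candidate G(\theta); any mismatch rules it out.
A general antiderivative is - \frac{\theta^{3}}{2} - \frac{3 \theta}{4} + C.
The condition gives C = - \frac{7}{16} - (- \frac{7}{16}) = 0.
So G(\theta) = - \frac{\theta^{3}}{2} - \frac{3 \theta}{4}.
Check: d/d\theta[- \frac{\theta^{3}}{2} - \frac{3 \theta}{4}] = - \frac{3 \theta^{2}}{2} - \frac{3}{4} = G'(\theta).

G(\theta) = - \frac{\theta^{3}}{2} - \frac{3 \theta}{4}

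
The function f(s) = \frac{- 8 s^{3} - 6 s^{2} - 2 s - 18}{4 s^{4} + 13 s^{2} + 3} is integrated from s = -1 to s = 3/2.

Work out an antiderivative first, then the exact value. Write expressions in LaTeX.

A candidate is checked by its d/ds: the result must match f(s).
F(s) = - \log{\left(2 s^{2} + 6 \right)} - 3 \operatorname{atan}{\left(2 s \right)} is an antiderivative of f.
Check: d/ds[- \log{\left(2 s^{2} + 6 \right)} - 3 \operatorname{atan}{\left(2 s \right)}] = \frac{- 8 s^{3} - 6 s^{2} - 2 s - 18}{4 s^{4} + 13 s^{2} + 3} = f(s).
F(3/2) = - 3 \operatorname{atan}{\left(3 \right)} - \log{\left(\frac{21}{2} \right)}; F(-1) = - \log{\left(8 \right)} + 3 \operatorname{atan}{\left(2 \right)}.
Integral = F(3/2) - F(-1) = - 3 \operatorname{atan}{\left(3 \right)} - 3 \operatorname{atan}{\left(2 \right)} - \log{\left(\frac{21}{2} \right)} + \log{\left(8 \right)}.

Antiderivative: F(s) = - \log{\left(2 s^{2} + 6 \right)} - 3 \operatorname{atan}{\left(2 s \right)}; value = - 3 \operatorname{atan}{\left(3 \right)} - 3 \operatorname{atan}{\left(2 \right)} - \log{\left(\frac{21}{2} \right)} + \log{\left(8 \right)}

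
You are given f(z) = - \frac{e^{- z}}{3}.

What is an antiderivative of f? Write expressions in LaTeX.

An antiderivative is F(z) = \frac{e^{- z}}{3}.

Since d/dz undoes antidifferentiation here, F'(z) = f(z) is required of F(z).
Check: d/dz[\frac{e^{- z}}{3}] = - \frac{e^{- z}}{3} = f(z).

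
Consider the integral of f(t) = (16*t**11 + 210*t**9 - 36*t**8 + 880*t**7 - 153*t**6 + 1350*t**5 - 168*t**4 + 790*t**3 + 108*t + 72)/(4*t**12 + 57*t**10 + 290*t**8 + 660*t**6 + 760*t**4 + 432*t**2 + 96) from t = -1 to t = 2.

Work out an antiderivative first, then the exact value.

Antiderivative: F(t) = (6*t + 2*(t**4 + 6*t**2 + 4)*log(2*t**4/3 + 3*t**2/2 + 1) + 5)/(2*(t**4 + 6*t**2 + 4)); value = -log(19/6) + 21/88 + log(53/3)

Check any antiderivative F(t) by computing F'(t) and comparing it with f(t).
F(t) = (6*t + 2*(t**4 + 6*t**2 + 4)*log(2*t**4/3 + 3*t**2/2 + 1) + 5)/(2*(t**4 + 6*t**2 + 4)) is an antiderivative of f.
Check: d/dt[(6*t + 2*(t**4 + 6*t**2 + 4)*log(2*t**4/3 + 3*t**2/2 + 1) + 5)/(2*(t**4 + 6*t**2 + 4))] = (16*t**11 + 210*t**9 - 36*t**8 + 880*t**7 - 153*t**6 + 1350*t**5 - 168*t**4 + 790*t**3 + 108*t + 72)/(4*t**12 + 57*t**10 + 290*t**8 + 660*t**6 + 760*t**4 + 432*t**2 + 96) = f(t).
F(2) = 17/88 + log(53/3); F(-1) = -1/22 + log(19/6).
Integral = F(2) - F(-1) = -log(19/6) + 21/88 + log(53/3).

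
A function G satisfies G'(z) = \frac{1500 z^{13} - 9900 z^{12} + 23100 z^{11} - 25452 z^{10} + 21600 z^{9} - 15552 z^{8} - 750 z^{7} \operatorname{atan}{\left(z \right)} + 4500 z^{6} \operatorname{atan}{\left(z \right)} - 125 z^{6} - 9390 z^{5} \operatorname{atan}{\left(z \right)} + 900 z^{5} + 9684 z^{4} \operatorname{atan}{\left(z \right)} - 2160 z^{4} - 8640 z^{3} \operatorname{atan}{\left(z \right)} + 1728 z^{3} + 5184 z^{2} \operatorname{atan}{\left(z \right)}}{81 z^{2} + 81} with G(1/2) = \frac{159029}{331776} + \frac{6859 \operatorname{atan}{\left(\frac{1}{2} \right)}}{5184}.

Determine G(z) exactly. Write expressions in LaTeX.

G(z) = \frac{\left(- \frac{5 z^{2}}{3} + 4 z\right)^{3} \left(- z^{6} + \operatorname{atan}{\left(z \right)}\right)}{3} + \frac{1}{2}

G'(z) has the shape u'v + uv' for u = \frac{\left(- \frac{5 z^{2}}{3} + 4 z\right)^{3}}{3} and v = - z^{6} + \operatorname{atan}{\left(z \right)} — it is the derivative of the product u*v.
A general antiderivative is \frac{\left(- \frac{5 z^{2}}{3} + 4 z\right)^{3} \left(- z^{6} + \operatorname{atan}{\left(z \right)}\right)}{3} + C.
The condition gives C = \frac{159029}{331776} + \frac{6859 \operatorname{atan}{\left(\frac{1}{2} \right)}}{5184} - (- \frac{6859}{331776} + \frac{6859 \operatorname{atan}{\left(\frac{1}{2} \right)}}{5184}) = \frac{1}{2}.
So G(z) = \frac{\left(- \frac{5 z^{2}}{3} + 4 z\right)^{3} \left(- z^{6} + \operatorname{atan}{\left(z \right)}\right)}{3} + \frac{1}{2}.
Check: d/dz[\frac{\left(- \frac{5 z^{2}}{3} + 4 z\right)^{3} \left(- z^{6} + \operatorname{atan}{\left(z \right)}\right)}{3} + \frac{1}{2}] = \frac{1500 z^{13} - 9900 z^{12} + 23100 z^{11} - 25452 z^{10} + 21600 z^{9} - 15552 z^{8} - 750 z^{7} \operatorname{atan}{\left(z \right)} + 4500 z^{6} \operatorname{atan}{\left(z \right)} - 125 z^{6} - 9390 z^{5} \operatorname{atan}{\left(z \right)} + 900 z^{5} + 9684 z^{4} \operatorname{atan}{\left(z \right)} - 2160 z^{4} - 8640 z^{3} \operatorname{atan}{\left(z \right)} + 1728 z^{3} + 5184 z^{2} \operatorname{atan}{\left(z \right)}}{81 z^{2} + 81} = G'(z).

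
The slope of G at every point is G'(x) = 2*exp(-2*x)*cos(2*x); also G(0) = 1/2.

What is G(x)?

G(x) = -(-2*exp(2*x) - sin(2*x) + cos(2*x))*exp(-2*x)/2

For G(x) to be correct, d/dx[G] must agree with the stated G'(x) identically.
A general antiderivative is exp(-2*x)*sin(2*x)/2 - exp(-2*x)*cos(2*x)/2 + C.
The condition gives C = 1/2 - (-1/2) = 1.
So G(x) = -(-2*exp(2*x) - sin(2*x) + cos(2*x))*exp(-2*x)/2.
Check: d/dx[-(-2*exp(2*x) - sin(2*x) + cos(2*x))*exp(-2*x)/2] = 2*exp(-2*x)*cos(2*x) = G'(x).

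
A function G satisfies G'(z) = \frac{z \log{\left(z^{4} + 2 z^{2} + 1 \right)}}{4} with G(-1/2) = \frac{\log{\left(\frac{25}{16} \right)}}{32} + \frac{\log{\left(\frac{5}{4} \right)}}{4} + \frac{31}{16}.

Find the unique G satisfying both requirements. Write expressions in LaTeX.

G(z) = \frac{z^{2} \log{\left(z^{4} + 2 z^{2} + 1 \right)}}{8} - \frac{z^{2}}{4} + \frac{\log{\left(z^{2} + 1 \right)}}{4} + 2

A candidate passes only if d/dz[G] lands on the given G'(z) exactly.
A general antiderivative is \frac{z^{2} \log{\left(z^{4} + 2 z^{2} + 1 \right)}}{8} - \frac{z^{2}}{4} + \frac{\log{\left(z^{2} + 1 \right)}}{4} + C.
The condition gives C = \frac{\log{\left(\frac{25}{16} \right)}}{32} + \frac{\log{\left(\frac{5}{4} \right)}}{4} + \frac{31}{16} - (- \frac{1}{16} + \frac{\log{\left(\frac{25}{16} \right)}}{32} + \frac{\log{\left(\frac{5}{4} \right)}}{4}) = 2.
So G(z) = \frac{z^{2} \log{\left(z^{4} + 2 z^{2} + 1 \right)}}{8} - \frac{z^{2}}{4} + \frac{\log{\left(z^{2} + 1 \right)}}{4} + 2.
Check: d/dz[\frac{z^{2} \log{\left(z^{4} + 2 z^{2} + 1 \right)}}{8} - \frac{z^{2}}{4} + \frac{\log{\left(z^{2} + 1 \right)}}{4} + 2] = \frac{z \log{\left(z^{4} + 2 z^{2} + 1 \right)}}{4} = G'(z).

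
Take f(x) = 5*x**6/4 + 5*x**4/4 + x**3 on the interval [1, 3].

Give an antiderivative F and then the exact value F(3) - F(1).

The integrand splits into summands that can be handled one at a time.
F(x) = 5*x**7/28 + x**5/4 + x**4/4 is an antiderivative of f.
Check: d/dx[5*x**7/28 + x**5/4 + x**4/4] = 5*x**6/4 + 5*x**4/4 + x**3 = f(x).
F(3) = 13203/28; F(1) = 19/28.
Integral = F(3) - F(1) = 3296/7.

Antiderivative: F(x) = 5*x**7/28 + x**5/4 + x**4/4; value = 3296/7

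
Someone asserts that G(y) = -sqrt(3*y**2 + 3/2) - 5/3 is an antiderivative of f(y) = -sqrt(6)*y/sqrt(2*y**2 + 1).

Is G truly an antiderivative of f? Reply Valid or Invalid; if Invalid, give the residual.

d/dy[G] = -sqrt(6)*y/sqrt(2*y**2 + 1)
This equals f(y) exactly, so the claim holds.

Valid - the claim checks out under differentiation.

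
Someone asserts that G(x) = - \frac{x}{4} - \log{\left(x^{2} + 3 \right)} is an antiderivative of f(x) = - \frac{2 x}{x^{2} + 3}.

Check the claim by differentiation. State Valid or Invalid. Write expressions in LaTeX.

d/dx[G] = \frac{- x^{2} - 8 x - 3}{4 x^{2} + 12}
d/dx[G] - f(x) = - \frac{1}{4} != 0.

Invalid: d/dx[G] - f = - \frac{1}{4}, which is not 0.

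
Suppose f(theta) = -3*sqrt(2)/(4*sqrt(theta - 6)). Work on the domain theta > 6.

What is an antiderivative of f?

An antiderivative is F(theta) = -3*sqrt(2)*sqrt(theta - 6)/2.

Differentiate the proposed F(theta) back; it has to land on f(theta) exactly.
Check: d/dtheta[-3*sqrt(2)*sqrt(theta - 6)/2] = -3*sqrt(2)/(4*sqrt(theta - 6)) = f(theta).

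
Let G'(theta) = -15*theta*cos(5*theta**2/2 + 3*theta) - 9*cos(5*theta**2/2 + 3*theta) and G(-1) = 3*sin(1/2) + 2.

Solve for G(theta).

The substitution u = 5*theta**2/2 + 3*theta works: G'(theta) is exactly (dG/du)*(du/dtheta) for that inner function.
A general antiderivative is -3*sin(5*theta**2/2 + 3*theta) + C.
The condition gives C = 3*sin(1/2) + 2 - (3*sin(1/2)) = 2.
So G(theta) = 2 - 3*sin(5*theta**2/2 + 3*theta).
Check: d/dtheta[2 - 3*sin(5*theta**2/2 + 3*theta)] = -15*theta*cos(5*theta**2/2 + 3*theta) - 9*cos(5*theta**2/2 + 3*theta) = G'(theta).

G(theta) = 2 - 3*sin(5*theta**2/2 + 3*theta)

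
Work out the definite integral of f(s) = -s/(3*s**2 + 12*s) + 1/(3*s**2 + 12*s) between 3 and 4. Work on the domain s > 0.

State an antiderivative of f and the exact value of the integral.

Factor the denominator (3*s*(s + 4)) and decompose: f = -5/(12*(s + 4)) + 1/(12*s); each piece integrates to a log, atan, or power term.
F(s) = (log(s) - 5*log(s + 4))/12 is an antiderivative of f.
Check: d/ds[(log(s) - 5*log(s + 4))/12] = (1 - s)/(3*s**2 + 12*s), which equals f(s).
F(4) = -5*log(8)/12 + log(4)/12; F(3) = -5*log(7)/12 + log(3)/12.
Integral = F(4) - F(3) = -5*log(8)/12 - log(3)/12 + log(4)/12 + 5*log(7)/12.

Antiderivative: F(s) = (log(s) - 5*log(s + 4))/12; value = -5*log(8)/12 - log(3)/12 + log(4)/12 + 5*log(7)/12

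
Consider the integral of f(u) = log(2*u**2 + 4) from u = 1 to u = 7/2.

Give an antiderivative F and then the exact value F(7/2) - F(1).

Antiderivative: F(u) = u*log(u**2 + 2) - 2*u + u*log(2) + 2*sqrt(2)*atan(sqrt(2)*u/2); value = -5 - log(6) - 2*sqrt(2)*atan(sqrt(2)/2) + 2*sqrt(2)*atan(7*sqrt(2)/4) + 7*log(57/2)/2

A candidate is checked by its d/du: the result must match f(u).
F(u) = u*log(u**2 + 2) - 2*u + u*log(2) + 2*sqrt(2)*atan(sqrt(2)*u/2) is an antiderivative of f.
Check: d/du[u*log(u**2 + 2) - 2*u + u*log(2) + 2*sqrt(2)*atan(sqrt(2)*u/2)] = log(u**2 + 2) + log(2), which equals f(u).
F(7/2) = -7 + 7*log(2)/2 + 2*sqrt(2)*atan(7*sqrt(2)/4) + 7*log(57/4)/2; F(1) = -2 + log(2) + log(3) + 2*sqrt(2)*atan(sqrt(2)/2).
Integral = F(7/2) - F(1) = -5 - log(6) - 2*sqrt(2)*atan(sqrt(2)/2) + 2*sqrt(2)*atan(7*sqrt(2)/4) + 7*log(57/2)/2.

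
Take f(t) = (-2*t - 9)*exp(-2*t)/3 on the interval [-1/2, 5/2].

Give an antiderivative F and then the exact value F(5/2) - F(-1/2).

Antiderivative: F(t) = t*exp(-2*t)/3 + 5*exp(-2*t)/3; value = -3*exp(1)/2 + 5*exp(-5)/2

Recognize the product-rule pattern: f = u'v + uv' with u = t/3 + 5/3, v = exp(-2*t), so integration by parts undoes it.
F(t) = t*exp(-2*t)/3 + 5*exp(-2*t)/3 is an antiderivative of f.
Check: d/dt[t*exp(-2*t)/3 + 5*exp(-2*t)/3] = (-2*t - 9)*exp(-2*t)/3 = f(t).
F(5/2) = 5*exp(-5)/2; F(-1/2) = 3*exp(1)/2.
Integral = F(5/2) - F(-1/2) = -3*exp(1)/2 + 5*exp(-5)/2.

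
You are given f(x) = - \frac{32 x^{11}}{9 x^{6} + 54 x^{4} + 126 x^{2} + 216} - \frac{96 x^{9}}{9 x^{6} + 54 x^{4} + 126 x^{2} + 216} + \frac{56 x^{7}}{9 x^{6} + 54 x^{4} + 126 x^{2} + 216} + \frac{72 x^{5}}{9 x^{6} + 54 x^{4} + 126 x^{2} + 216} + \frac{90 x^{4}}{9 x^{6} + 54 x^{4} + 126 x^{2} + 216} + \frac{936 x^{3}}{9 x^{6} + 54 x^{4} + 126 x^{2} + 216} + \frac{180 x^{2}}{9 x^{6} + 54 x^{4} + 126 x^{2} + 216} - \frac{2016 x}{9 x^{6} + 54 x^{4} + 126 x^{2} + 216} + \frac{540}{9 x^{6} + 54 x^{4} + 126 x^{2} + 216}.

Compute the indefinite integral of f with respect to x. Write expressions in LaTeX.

The integrand splits into summands that can be handled one at a time.
Check: d/dx[\frac{2 \left(3 - 2 x^{2}\right)^{3} - 54 \log{\left(x^{4} + 2 x^{2} + 6 \right)} + 135 \operatorname{atan}{\left(\frac{x}{2} \right)}}{27}] = \frac{- 32 x^{11} - 96 x^{9} + 56 x^{7} + 72 x^{5} + 90 x^{4} + 936 x^{3} + 180 x^{2} - 2016 x + 540}{9 x^{6} + 54 x^{4} + 126 x^{2} + 216}, which equals f(x).

F(x) = \frac{2 \left(3 - 2 x^{2}\right)^{3} - 54 \log{\left(x^{4} + 2 x^{2} + 6 \right)} + 135 \operatorname{atan}{\left(\frac{x}{2} \right)}}{27} + C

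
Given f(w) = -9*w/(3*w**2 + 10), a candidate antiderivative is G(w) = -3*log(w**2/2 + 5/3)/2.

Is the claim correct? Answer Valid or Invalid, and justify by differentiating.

Valid - differentiating G returns exactly f.

d/dw[G] = -9*w/(3*w**2 + 10)
This equals f(w) exactly, so the claim holds.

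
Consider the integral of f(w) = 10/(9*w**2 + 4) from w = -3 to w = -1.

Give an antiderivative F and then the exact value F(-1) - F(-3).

Since d/dw undoes antidifferentiation here, F'(w) = f(w) is required of F(w).
F(w) = 5*atan(3*w/2)/3 is an antiderivative of f.
Check: d/dw[5*atan(3*w/2)/3] = 10/(9*w**2 + 4) = f(w).
F(-1) = -5*atan(3/2)/3; F(-3) = -5*atan(9/2)/3.
Integral = F(-1) - F(-3) = -5*atan(3/2)/3 + 5*atan(9/2)/3.

Antiderivative: F(w) = 5*atan(3*w/2)/3; value = -5*atan(3/2)/3 + 5*atan(9/2)/3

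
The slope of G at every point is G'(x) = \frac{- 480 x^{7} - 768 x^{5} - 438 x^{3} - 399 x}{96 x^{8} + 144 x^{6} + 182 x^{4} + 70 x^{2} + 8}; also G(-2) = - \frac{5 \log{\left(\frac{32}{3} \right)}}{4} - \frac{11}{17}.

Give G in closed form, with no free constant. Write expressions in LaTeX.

G(x) = \frac{- 16 x^{2} - 5 \left(4 x^{2} + 1\right) \log{\left(\frac{x^{4}}{2} + \frac{x^{2}}{2} + \frac{2}{3} \right)} + 20}{4 \left(4 x^{2} + 1\right)}

Check a candidate G(x) by differentiating: d/dx[G] must match the given G'(x).
A general antiderivative is - \frac{5 \log{\left(\frac{x^{4}}{2} + \frac{x^{2}}{2} + \frac{2}{3} \right)}}{4} + \frac{3}{2 x^{2} + \frac{1}{2}} + C.
The condition gives C = - \frac{5 \log{\left(\frac{32}{3} \right)}}{4} - \frac{11}{17} - (\frac{6}{17} - \frac{5 \log{\left(\frac{32}{3} \right)}}{4}) = -1.
So G(x) = \frac{- 16 x^{2} - 5 \left(4 x^{2} + 1\right) \log{\left(\frac{x^{4}}{2} + \frac{x^{2}}{2} + \frac{2}{3} \right)} + 20}{4 \left(4 x^{2} + 1\right)}.
Check: d/dx[\frac{- 16 x^{2} - 5 \left(4 x^{2} + 1\right) \log{\left(\frac{x^{4}}{2} + \frac{x^{2}}{2} + \frac{2}{3} \right)} + 20}{4 \left(4 x^{2} + 1\right)}] = \frac{- 480 x^{7} - 768 x^{5} - 438 x^{3} - 399 x}{96 x^{8} + 144 x^{6} + 182 x^{4} + 70 x^{2} + 8} = G'(x).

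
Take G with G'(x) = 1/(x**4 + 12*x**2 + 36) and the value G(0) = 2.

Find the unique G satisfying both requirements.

For G(x) to be correct, d/dx[G] must agree with the stated G'(x) identically.
A general antiderivative is x/(12*x**2 + 72) + sqrt(6)*atan(sqrt(6)*x/6)/72 + C.
The condition gives C = 2 - (0) = 2.
So G(x) = (sqrt(6)*x**2*atan(sqrt(6)*x/6) + 144*x**2 + 6*x + 6*sqrt(6)*atan(sqrt(6)*x/6) + 864)/(72*x**2 + 432).
Check: d/dx[(sqrt(6)*x**2*atan(sqrt(6)*x/6) + 144*x**2 + 6*x + 6*sqrt(6)*atan(sqrt(6)*x/6) + 864)/(72*x**2 + 432)] = 1/(x**4 + 12*x**2 + 36) = G'(x).

G(x) = (sqrt(6)*x**2*atan(sqrt(6)*x/6) + 144*x**2 + 6*x + 6*sqrt(6)*atan(sqrt(6)*x/6) + 864)/(72*x**2 + 432)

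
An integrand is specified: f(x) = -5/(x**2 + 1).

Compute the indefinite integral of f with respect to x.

F(x) = -5*atan(x) + C

Any candidate F(x) must reproduce f(x) exactly when differentiated.
Check: d/dx[-5*atan(x)] = -5/(x**2 + 1) = f(x).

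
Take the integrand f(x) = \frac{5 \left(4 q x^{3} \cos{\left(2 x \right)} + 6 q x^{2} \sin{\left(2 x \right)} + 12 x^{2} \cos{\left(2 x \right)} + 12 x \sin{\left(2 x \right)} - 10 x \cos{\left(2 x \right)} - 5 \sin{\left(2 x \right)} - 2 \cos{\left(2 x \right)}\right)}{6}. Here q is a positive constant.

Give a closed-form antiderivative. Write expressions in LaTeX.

Recognize the product-rule pattern: f = u'v + uv' with u = \frac{5 q x^{3}}{3} + 5 x^{2} - \frac{25 x}{6} - \frac{5}{6}, v = \sin{\left(2 x \right)}, so integration by parts undoes it.
Check: d/dx[\frac{5 \left(2 q x^{3} + 6 x^{2} - 5 x - 1\right) \sin{\left(2 x \right)}}{6}] = \frac{10 q x^{3} \cos{\left(2 x \right)}}{3} + 5 q x^{2} \sin{\left(2 x \right)} + 10 x^{2} \cos{\left(2 x \right)} + 10 x \sin{\left(2 x \right)} - \frac{25 x \cos{\left(2 x \right)}}{3} - \frac{25 \sin{\left(2 x \right)}}{6} - \frac{5 \cos{\left(2 x \right)}}{3}, which equals f(x).

An antiderivative is F(x) = \frac{5 \left(2 q x^{3} + 6 x^{2} - 5 x - 1\right) \sin{\left(2 x \right)}}{6}.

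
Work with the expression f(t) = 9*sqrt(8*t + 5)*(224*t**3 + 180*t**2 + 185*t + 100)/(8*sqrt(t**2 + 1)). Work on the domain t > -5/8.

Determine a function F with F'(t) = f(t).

An antiderivative is F(t) = 9*(8*t + 5)**(5/2)*sqrt(t**2 + 1)/8.

Recognize the product-rule pattern: f = u'v + uv' with u = 9*sqrt(2*t**2 + 2)/2, v = (4*t + 5/2)**(5/2), so integration by parts undoes it.
Check: d/dt[9*(8*t + 5)**(5/2)*sqrt(t**2 + 1)/8] = (2016*t**3*sqrt(8*t + 5) + 1620*t**2*sqrt(8*t + 5) + 1665*t*sqrt(8*t + 5) + 900*sqrt(8*t + 5))/(8*sqrt(t**2 + 1)), which equals f(t).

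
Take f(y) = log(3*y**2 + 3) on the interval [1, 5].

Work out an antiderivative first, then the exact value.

Antiderivative: F(y) = y*log(3*y**2 + 3) - 2*y + 2*atan(y); value = -8 - log(6) - pi/2 + 2*atan(5) + 5*log(78)

Since d/dy undoes antidifferentiation here, F'(y) = f(y) is required of F(y).
F(y) = y*log(3*y**2 + 3) - 2*y + 2*atan(y) is an antiderivative of f.
Check: d/dy[y*log(3*y**2 + 3) - 2*y + 2*atan(y)] = log(y**2 + 1) + log(3), which equals f(y).
F(5) = -10 + 2*atan(5) + 5*log(78); F(1) = -2 + pi/2 + log(6).
Integral = F(5) - F(1) = -8 - log(6) - pi/2 + 2*atan(5) + 5*log(78).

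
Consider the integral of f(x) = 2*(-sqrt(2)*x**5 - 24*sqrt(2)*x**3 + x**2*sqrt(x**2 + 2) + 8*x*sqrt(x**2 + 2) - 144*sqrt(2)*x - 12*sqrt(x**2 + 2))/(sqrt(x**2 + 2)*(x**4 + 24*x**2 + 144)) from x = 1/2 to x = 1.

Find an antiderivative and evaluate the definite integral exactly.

Whatever form F(x) takes, F'(x) = f(x) is non-negotiable.
F(x) = (-2*sqrt(2)*x**2*sqrt(x**2 + 2) - 2*x - 24*sqrt(2)*sqrt(x**2 + 2) - 8)/(x**2 + 12) is an antiderivative of f.
Check: d/dx[(-2*sqrt(2)*x**2*sqrt(x**2 + 2) - 2*x - 24*sqrt(2)*sqrt(x**2 + 2) - 8)/(x**2 + 12)] = (-2*sqrt(2)*x**5 - 48*sqrt(2)*x**3 + 2*x**2*sqrt(x**2 + 2) + 16*x*sqrt(x**2 + 2) - 288*sqrt(2)*x - 24*sqrt(x**2 + 2))/(x**4*sqrt(x**2 + 2) + 24*x**2*sqrt(x**2 + 2) + 144*sqrt(x**2 + 2)), which equals f(x).
F(1) = -2*sqrt(6) - 10/13; F(1/2) = -3*sqrt(2) - 36/49.
Integral = F(1) - F(1/2) = -2*sqrt(6) - 22/637 + 3*sqrt(2).

Antiderivative: F(x) = (-2*sqrt(2)*x**2*sqrt(x**2 + 2) - 2*x - 24*sqrt(2)*sqrt(x**2 + 2) - 8)/(x**2 + 12); value = -2*sqrt(6) - 22/637 + 3*sqrt(2)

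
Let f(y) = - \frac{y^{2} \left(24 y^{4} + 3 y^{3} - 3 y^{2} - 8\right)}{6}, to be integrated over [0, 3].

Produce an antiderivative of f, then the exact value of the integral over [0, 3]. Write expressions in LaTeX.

A first test for any F(y): its y-derivative must equal f(y) identically.
F(y) = - \frac{4 y^{7}}{7} - \frac{y^{6}}{12} + \frac{y^{5}}{10} + \frac{4 y^{3}}{9} is an antiderivative of f.
Check: d/dy[- \frac{4 y^{7}}{7} - \frac{y^{6}}{12} + \frac{y^{5}}{10} + \frac{4 y^{3}}{9}] = - 4 y^{6} - \frac{y^{5}}{2} + \frac{y^{4}}{2} + \frac{4 y^{2}}{3}, which equals f(y).
F(3) = - \frac{178383}{140}; F(0) = 0.
Integral = F(3) - F(0) = - \frac{178383}{140}.

Antiderivative: F(y) = - \frac{4 y^{7}}{7} - \frac{y^{6}}{12} + \frac{y^{5}}{10} + \frac{4 y^{3}}{9}; value = - \frac{178383}{140}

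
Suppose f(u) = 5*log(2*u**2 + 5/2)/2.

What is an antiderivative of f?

An antiderivative is F(u) = 5*u*log(2*u**2 + 5/2)/2 - 5*u + 5*sqrt(5)*atan(2*sqrt(5)*u/5)/2.

A first test for any F(u): its u-derivative must equal f(u) identically.
Check: d/du[5*u*log(2*u**2 + 5/2)/2 - 5*u + 5*sqrt(5)*atan(2*sqrt(5)*u/5)/2] = 5*log(2*u**2 + 5/2)/2 = f(u).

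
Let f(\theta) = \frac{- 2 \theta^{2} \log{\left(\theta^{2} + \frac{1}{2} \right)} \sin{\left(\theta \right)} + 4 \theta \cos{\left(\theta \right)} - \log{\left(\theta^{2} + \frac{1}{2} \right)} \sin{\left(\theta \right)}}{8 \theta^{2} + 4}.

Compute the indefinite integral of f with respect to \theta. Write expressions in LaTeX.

F(\theta) = \frac{\log{\left(\theta^{2} + \frac{1}{2} \right)} \cos{\left(\theta \right)}}{4} + C

f has the shape u'v + uv' for u = \frac{\cos{\left(\theta \right)}}{4} and v = \log{\left(\theta^{2} + \frac{1}{2} \right)} — it is the derivative of the product u*v.
Check: d/d\theta[\frac{\log{\left(\theta^{2} + \frac{1}{2} \right)} \cos{\left(\theta \right)}}{4}] = \frac{- 2 \theta^{2} \log{\left(\theta^{2} + \frac{1}{2} \right)} \sin{\left(\theta \right)} + 4 \theta \cos{\left(\theta \right)} - \log{\left(\theta^{2} + \frac{1}{2} \right)} \sin{\left(\theta \right)}}{8 \theta^{2} + 4} = f(\theta).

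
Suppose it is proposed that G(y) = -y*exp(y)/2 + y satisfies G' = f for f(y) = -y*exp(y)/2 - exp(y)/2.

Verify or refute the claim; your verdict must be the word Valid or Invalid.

d/dy[G] = -y*exp(y)/2 - exp(y)/2 + 1
d/dy[G] - f(y) = 1 != 0.

Invalid: d/dy[G] - f = 1, which is not 0.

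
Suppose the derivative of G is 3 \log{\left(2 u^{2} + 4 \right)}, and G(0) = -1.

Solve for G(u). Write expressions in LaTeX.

Recover the given G'(u) by differentiating a candidate G(u); any mismatch rules it out.
A general antiderivative is 3 u \log{\left(2 u^{2} + 4 \right)} - 6 u + 6 \sqrt{2} \operatorname{atan}{\left(\frac{\sqrt{2} u}{2} \right)} + C.
The condition gives C = -1 - (0) = -1.
So G(u) = 3 u \log{\left(2 u^{2} + 4 \right)} - 6 u + 6 \sqrt{2} \operatorname{atan}{\left(\frac{\sqrt{2} u}{2} \right)} - 1.
Check: d/du[3 u \log{\left(2 u^{2} + 4 \right)} - 6 u + 6 \sqrt{2} \operatorname{atan}{\left(\frac{\sqrt{2} u}{2} \right)} - 1] = 3 \log{\left(u^{2} + 2 \right)} + 3 \log{\left(2 \right)}, which equals G'(u).

G(u) = 3 u \log{\left(2 u^{2} + 4 \right)} - 6 u + 6 \sqrt{2} \operatorname{atan}{\left(\frac{\sqrt{2} u}{2} \right)} - 1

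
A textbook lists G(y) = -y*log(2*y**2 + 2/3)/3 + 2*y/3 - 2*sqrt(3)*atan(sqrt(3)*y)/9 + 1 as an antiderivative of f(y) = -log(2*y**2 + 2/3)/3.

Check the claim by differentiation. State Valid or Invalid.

Valid. The derivative of G reproduces f.

d/dy[G] = -log(y**2 + 1/3)/3 - log(2)/3
This equals f(y) exactly, so the claim holds.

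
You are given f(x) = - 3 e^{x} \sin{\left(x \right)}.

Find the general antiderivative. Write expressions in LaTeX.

F(x) = - \frac{3 e^{x} \sin{\left(x \right)}}{2} + \frac{3 e^{x} \cos{\left(x \right)}}{2} + C

A first test for any F(x): its x-derivative must equal f(x) identically.
Check: d/dx[- \frac{3 e^{x} \sin{\left(x \right)}}{2} + \frac{3 e^{x} \cos{\left(x \right)}}{2}] = - 3 e^{x} \sin{\left(x \right)} = f(x).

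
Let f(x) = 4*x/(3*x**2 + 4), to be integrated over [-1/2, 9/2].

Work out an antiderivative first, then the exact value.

Antiderivative: F(x) = 2*log(x**2 + 4/3)/3; value = -2*log(19/12)/3 + 2*log(259/12)/3

The substitution u = x**2 + 4/3 works: f is exactly (dF/du)*(du/dx) for that inner function.
F(x) = 2*log(x**2 + 4/3)/3 is an antiderivative of f.
Check: d/dx[2*log(x**2 + 4/3)/3] = 4*x/(3*x**2 + 4) = f(x).
F(9/2) = 2*log(259/12)/3; F(-1/2) = 2*log(19/12)/3.
Integral = F(9/2) - F(-1/2) = -2*log(19/12)/3 + 2*log(259/12)/3.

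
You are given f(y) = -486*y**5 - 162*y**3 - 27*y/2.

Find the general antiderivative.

F(y) = -3*(3*y**2 + 1/2)**3 + C

The substitution u = 3*y**2 + 1/2 works: f is exactly (dF/du)*(du/dy) for that inner function.
Check: d/dy[-3*(3*y**2 + 1/2)**3] = -486*y**5 - 162*y**3 - 27*y/2 = f(y).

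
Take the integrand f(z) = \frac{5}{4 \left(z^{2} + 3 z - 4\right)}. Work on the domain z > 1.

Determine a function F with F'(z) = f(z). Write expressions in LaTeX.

An antiderivative is F(z) = \frac{\log{\left(z - 1 \right)}}{4} - \frac{\log{\left(z + 4 \right)}}{4}.

The denominator factors as 4 \left(z - 1\right) \left(z + 4\right); partial fractions split f into directly integrable pieces: - \frac{1}{4 \left(z + 4\right)} + \frac{1}{4 \left(z - 1\right)}.
Check: d/dz[\frac{\log{\left(z - 1 \right)}}{4} - \frac{\log{\left(z + 4 \right)}}{4}] = \frac{5}{4 z^{2} + 12 z - 16}, which equals f(z).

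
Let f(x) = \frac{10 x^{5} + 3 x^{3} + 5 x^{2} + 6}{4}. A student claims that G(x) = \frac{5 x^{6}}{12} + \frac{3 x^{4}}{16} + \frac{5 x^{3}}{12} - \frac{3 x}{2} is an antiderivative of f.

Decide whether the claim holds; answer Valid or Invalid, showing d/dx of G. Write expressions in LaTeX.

Invalid: d/dx[G] - f = -3, which is not 0.

d/dx[G] = \frac{5 x^{5}}{2} + \frac{3 x^{3}}{4} + \frac{5 x^{2}}{4} - \frac{3}{2}
d/dx[G] - f(x) = -3 != 0.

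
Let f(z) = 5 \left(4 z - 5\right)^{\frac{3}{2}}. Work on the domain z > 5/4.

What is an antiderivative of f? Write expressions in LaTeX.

For F(z) to be correct the identity F'(z) - f(z) = 0 must hold.
Check: d/dz[\frac{\left(4 z - 5\right)^{\frac{5}{2}}}{2}] = 20 z \sqrt{4 z - 5} - 25 \sqrt{4 z - 5}, which equals f(z).

An antiderivative is F(z) = \frac{\left(4 z - 5\right)^{\frac{5}{2}}}{2}.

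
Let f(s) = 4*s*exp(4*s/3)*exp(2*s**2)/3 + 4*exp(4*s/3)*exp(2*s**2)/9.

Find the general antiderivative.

f matches the chain-rule pattern g'(h)*h' with inner function h(s) = 2*s**2 + 4*s/3; substituting u = h(s) collapses the integral.
Check: d/ds[exp(2*s**2 + 4*s/3)/3] = 4*s*exp(4*s/3)*exp(2*s**2)/3 + 4*exp(4*s/3)*exp(2*s**2)/9 = f(s).

F(s) = exp(2*s**2 + 4*s/3)/3 + C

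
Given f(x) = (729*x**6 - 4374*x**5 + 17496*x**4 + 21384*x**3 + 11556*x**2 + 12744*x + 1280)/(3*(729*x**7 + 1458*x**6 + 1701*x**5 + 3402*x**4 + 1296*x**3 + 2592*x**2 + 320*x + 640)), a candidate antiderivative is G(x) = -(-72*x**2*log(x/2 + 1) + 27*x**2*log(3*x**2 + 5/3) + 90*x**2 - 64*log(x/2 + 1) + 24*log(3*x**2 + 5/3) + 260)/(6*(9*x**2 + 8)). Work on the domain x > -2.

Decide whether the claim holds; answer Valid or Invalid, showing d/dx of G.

Valid. The derivative of G reproduces f.

d/dx[G] = (729*x**6 - 4374*x**5 + 17496*x**4 + 21384*x**3 + 11556*x**2 + 12744*x + 1280)/(2187*x**7 + 4374*x**6 + 5103*x**5 + 10206*x**4 + 3888*x**3 + 7776*x**2 + 960*x + 1920)
This equals f(x) exactly, so the claim holds.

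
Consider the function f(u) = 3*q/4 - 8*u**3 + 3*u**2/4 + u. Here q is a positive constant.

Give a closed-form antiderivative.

An antiderivative is F(u) = (3*q*u - 8*u**4 + u**3 + 2*u**2 + 16)/4.

Integrate term by term and add the pieces.
Check: d/du[(3*q*u - 8*u**4 + u**3 + 2*u**2 + 16)/4] = 3*q/4 - 8*u**3 + 3*u**2/4 + u = f(u).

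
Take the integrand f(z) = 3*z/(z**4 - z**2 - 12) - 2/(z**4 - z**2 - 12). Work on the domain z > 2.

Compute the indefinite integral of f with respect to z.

The denominator factors as (z - 2)*(z + 2)*(z**2 + 3); partial fractions split f into directly integrable pieces: -(3*z - 2)/(7*(z**2 + 3)) + 2/(7*(z + 2)) + 1/(7*(z - 2)).
Check: d/dz[(6*log(z - 2) + 12*log(z + 2) - 9*log(z**2 + 3) + 4*sqrt(3)*atan(sqrt(3)*z/3))/42] = (3*z - 2)/(z**4 - z**2 - 12), which equals f(z).

F(z) = (6*log(z - 2) + 12*log(z + 2) - 9*log(z**2 + 3) + 4*sqrt(3)*atan(sqrt(3)*z/3))/42 + C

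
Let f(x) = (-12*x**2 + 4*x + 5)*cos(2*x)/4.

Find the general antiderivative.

F(x) = -(12*x**2*sin(2*x) - 4*x*sin(2*x) + 12*x*cos(2*x) - 11*sin(2*x) - 2*cos(2*x))/8 + C

Differentiate the proposed F(x) back; it has to land on f(x) exactly.
Check: d/dx[-(12*x**2*sin(2*x) - 4*x*sin(2*x) + 12*x*cos(2*x) - 11*sin(2*x) - 2*cos(2*x))/8] = -3*x**2*cos(2*x) + x*cos(2*x) + 5*cos(2*x)/4, which equals f(x).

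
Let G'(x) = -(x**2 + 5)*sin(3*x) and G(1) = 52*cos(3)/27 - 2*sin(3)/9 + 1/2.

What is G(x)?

Recover the given G'(x) by differentiating a candidate G(x); any mismatch rules it out.
A general antiderivative is x**2*cos(3*x)/3 - 2*x*sin(3*x)/9 + 43*cos(3*x)/27 + C.
The condition gives C = 52*cos(3)/27 - 2*sin(3)/9 + 1/2 - (52*cos(3)/27 - 2*sin(3)/9) = 1/2.
So G(x) = x**2*cos(3*x)/3 - 2*x*sin(3*x)/9 + 43*cos(3*x)/27 + 1/2.
Check: d/dx[x**2*cos(3*x)/3 - 2*x*sin(3*x)/9 + 43*cos(3*x)/27 + 1/2] = -x**2*sin(3*x) - 5*sin(3*x), which equals G'(x).

G(x) = x**2*cos(3*x)/3 - 2*x*sin(3*x)/9 + 43*cos(3*x)/27 + 1/2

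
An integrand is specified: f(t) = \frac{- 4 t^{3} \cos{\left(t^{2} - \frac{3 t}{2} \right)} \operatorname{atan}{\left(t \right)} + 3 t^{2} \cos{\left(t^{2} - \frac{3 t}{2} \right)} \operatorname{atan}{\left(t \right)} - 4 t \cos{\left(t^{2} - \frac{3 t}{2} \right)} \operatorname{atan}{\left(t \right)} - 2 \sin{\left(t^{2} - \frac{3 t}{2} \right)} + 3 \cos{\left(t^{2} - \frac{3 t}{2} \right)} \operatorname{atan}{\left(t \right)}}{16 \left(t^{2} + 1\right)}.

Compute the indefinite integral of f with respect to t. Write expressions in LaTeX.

Recognize the product-rule pattern: f = u'v + uv' with u = - \frac{\operatorname{atan}{\left(t \right)}}{8}, v = \sin{\left(t^{2} - \frac{3 t}{2} \right)}, so integration by parts undoes it.
Check: d/dt[- \frac{\sin{\left(t^{2} - \frac{3 t}{2} \right)} \operatorname{atan}{\left(t \right)}}{8}] = \frac{- 4 t^{3} \cos{\left(t^{2} - \frac{3 t}{2} \right)} \operatorname{atan}{\left(t \right)} + 3 t^{2} \cos{\left(t^{2} - \frac{3 t}{2} \right)} \operatorname{atan}{\left(t \right)} - 4 t \cos{\left(t^{2} - \frac{3 t}{2} \right)} \operatorname{atan}{\left(t \right)} - 2 \sin{\left(t^{2} - \frac{3 t}{2} \right)} + 3 \cos{\left(t^{2} - \frac{3 t}{2} \right)} \operatorname{atan}{\left(t \right)}}{16 t^{2} + 16}, which equals f(t).

F(t) = - \frac{\sin{\left(t^{2} - \frac{3 t}{2} \right)} \operatorname{atan}{\left(t \right)}}{8} + C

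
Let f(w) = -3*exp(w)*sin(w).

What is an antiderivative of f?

Differentiate the proposed F(w) back; it has to land on f(w) exactly.
Check: d/dw[-3*exp(w)*sin(w)/2 + 3*exp(w)*cos(w)/2] = -3*exp(w)*sin(w) = f(w).

An antiderivative is F(w) = -3*exp(w)*sin(w)/2 + 3*exp(w)*cos(w)/2.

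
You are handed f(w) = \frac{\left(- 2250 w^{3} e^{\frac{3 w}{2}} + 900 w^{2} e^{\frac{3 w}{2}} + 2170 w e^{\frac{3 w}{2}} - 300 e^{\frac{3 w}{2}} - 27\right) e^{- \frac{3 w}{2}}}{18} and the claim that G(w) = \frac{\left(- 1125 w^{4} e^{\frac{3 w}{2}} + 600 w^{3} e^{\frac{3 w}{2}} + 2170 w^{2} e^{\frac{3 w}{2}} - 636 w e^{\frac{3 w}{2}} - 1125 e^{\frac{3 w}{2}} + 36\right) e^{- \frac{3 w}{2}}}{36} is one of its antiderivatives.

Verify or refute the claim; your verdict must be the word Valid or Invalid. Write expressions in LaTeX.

d/dw[G] = \frac{\left(- 2250 w^{3} e^{\frac{3 w}{2}} + 900 w^{2} e^{\frac{3 w}{2}} + 2170 w e^{\frac{3 w}{2}} - 318 e^{\frac{3 w}{2}} - 27\right) e^{- \frac{3 w}{2}}}{18}
d/dw[G] - f(w) = -1 != 0.

Invalid: d/dw[G] - f = -1, which is not 0.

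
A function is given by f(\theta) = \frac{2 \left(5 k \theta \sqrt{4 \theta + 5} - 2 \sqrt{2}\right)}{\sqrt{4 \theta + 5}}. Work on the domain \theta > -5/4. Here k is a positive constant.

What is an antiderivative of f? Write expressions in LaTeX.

For F(\theta) to be correct the identity F'(\theta) - f(\theta) = 0 must hold.
Check: d/d\theta[5 k \theta^{2} - 4 \sqrt{2 \theta + \frac{5}{2}}] = \frac{10 k \theta \sqrt{4 \theta + 5} - 4 \sqrt{2}}{\sqrt{4 \theta + 5}}, which equals f(\theta).

An antiderivative is F(\theta) = 5 k \theta^{2} - 4 \sqrt{2 \theta + \frac{5}{2}}.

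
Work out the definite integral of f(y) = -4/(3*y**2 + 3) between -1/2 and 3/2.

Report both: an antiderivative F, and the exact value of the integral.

Check any antiderivative F(y) by computing F'(y) and comparing it with f(y).
F(y) = -4*atan(y)/3 is an antiderivative of f.
Check: d/dy[-4*atan(y)/3] = -4/(3*y**2 + 3) = f(y).
F(3/2) = -4*atan(3/2)/3; F(-1/2) = 4*atan(1/2)/3.
Integral = F(3/2) - F(-1/2) = -4*atan(3/2)/3 - 4*atan(1/2)/3.

Antiderivative: F(y) = -4*atan(y)/3; value = -4*atan(3/2)/3 - 4*atan(1/2)/3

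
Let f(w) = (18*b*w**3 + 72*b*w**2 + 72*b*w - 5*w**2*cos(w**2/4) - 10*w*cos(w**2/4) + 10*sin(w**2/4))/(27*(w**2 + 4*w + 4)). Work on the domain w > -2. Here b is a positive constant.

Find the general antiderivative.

Differentiate the proposed F(w) back; it has to land on f(w) exactly.
Check: d/dw[(9*b*w**3 + 18*b*w**2 - 10*sin(w**2/4))/(27*w + 54)] = (18*b*w**3 + 72*b*w**2 + 72*b*w - 5*w**2*cos(w**2/4) - 10*w*cos(w**2/4) + 10*sin(w**2/4))/(27*w**2 + 108*w + 108), which equals f(w).

F(w) = (9*b*w**3 + 18*b*w**2 - 10*sin(w**2/4))/(27*w + 54) + C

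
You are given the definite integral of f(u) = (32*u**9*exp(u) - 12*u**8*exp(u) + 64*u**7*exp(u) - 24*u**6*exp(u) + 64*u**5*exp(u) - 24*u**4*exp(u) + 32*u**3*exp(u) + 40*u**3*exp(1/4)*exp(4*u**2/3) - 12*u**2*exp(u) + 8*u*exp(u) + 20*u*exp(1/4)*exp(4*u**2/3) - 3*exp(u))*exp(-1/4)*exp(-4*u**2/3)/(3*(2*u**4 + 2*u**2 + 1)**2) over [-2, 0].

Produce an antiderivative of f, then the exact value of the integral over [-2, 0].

Any candidate F(u) must reproduce f(u) exactly when differentiated.
F(u) = -exp(-4*u**2/3 + u - 1/4) - 5/(3*(2*u**4 + 2*u**2 + 1)) is an antiderivative of f.
Check: d/du[-exp(-4*u**2/3 + u - 1/4) - 5/(3*(2*u**4 + 2*u**2 + 1))] = (32*u**9 - 12*u**8 + 64*u**7 - 24*u**6 + 64*u**5 - 24*u**4 + 32*u**3 + 40*u**3*exp(1/4)*exp(-u)*exp(4*u**2/3) - 12*u**2 + 8*u + 20*u*exp(1/4)*exp(-u)*exp(4*u**2/3) - 3)/(12*u**8*exp(1/4)*exp(-u)*exp(4*u**2/3) + 24*u**6*exp(1/4)*exp(-u)*exp(4*u**2/3) + 24*u**4*exp(1/4)*exp(-u)*exp(4*u**2/3) + 12*u**2*exp(1/4)*exp(-u)*exp(4*u**2/3) + 3*exp(1/4)*exp(-u)*exp(4*u**2/3)), which equals f(u).
F(0) = -5/3 - exp(-1/4); F(-2) = -5/123 - exp(-91/12).
Integral = F(0) - F(-2) = -200/123 - exp(-1/4) + exp(-91/12).

Antiderivative: F(u) = -exp(-4*u**2/3 + u - 1/4) - 5/(3*(2*u**4 + 2*u**2 + 1)); value = -200/123 - exp(-1/4) + exp(-91/12)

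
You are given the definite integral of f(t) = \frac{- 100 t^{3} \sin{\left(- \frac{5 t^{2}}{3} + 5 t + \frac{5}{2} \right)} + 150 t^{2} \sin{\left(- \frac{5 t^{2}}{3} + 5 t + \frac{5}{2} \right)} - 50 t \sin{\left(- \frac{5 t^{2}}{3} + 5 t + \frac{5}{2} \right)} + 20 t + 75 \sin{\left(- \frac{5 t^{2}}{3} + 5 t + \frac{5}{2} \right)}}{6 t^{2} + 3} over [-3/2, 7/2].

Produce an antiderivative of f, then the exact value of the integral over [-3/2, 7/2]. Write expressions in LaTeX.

Antiderivative: F(t) = \frac{5 \log{\left(2 t^{2} + 1 \right)}}{3} - 5 \cos{\left(- \frac{5 t^{2}}{3} + 5 t + \frac{5}{2} \right)}; value = - 5 \cos{\left(\frac{5}{12} \right)} + 5 \cos{\left(\frac{35}{4} \right)} - \frac{5 \log{\left(\frac{11}{2} \right)}}{3} + \frac{5 \log{\left(\frac{51}{2} \right)}}{3}

For F(t) to be correct the identity F'(t) - f(t) = 0 must hold.
F(t) = \frac{5 \log{\left(2 t^{2} + 1 \right)}}{3} - 5 \cos{\left(- \frac{5 t^{2}}{3} + 5 t + \frac{5}{2} \right)} is an antiderivative of f.
Check: d/dt[\frac{5 \log{\left(2 t^{2} + 1 \right)}}{3} - 5 \cos{\left(- \frac{5 t^{2}}{3} + 5 t + \frac{5}{2} \right)}] = \frac{- 100 t^{3} \sin{\left(- \frac{5 t^{2}}{3} + 5 t + \frac{5}{2} \right)} + 150 t^{2} \sin{\left(- \frac{5 t^{2}}{3} + 5 t + \frac{5}{2} \right)} - 50 t \sin{\left(- \frac{5 t^{2}}{3} + 5 t + \frac{5}{2} \right)} + 20 t + 75 \sin{\left(- \frac{5 t^{2}}{3} + 5 t + \frac{5}{2} \right)}}{6 t^{2} + 3} = f(t).
F(7/2) = - 5 \cos{\left(\frac{5}{12} \right)} + \frac{5 \log{\left(\frac{51}{2} \right)}}{3}; F(-3/2) = \frac{5 \log{\left(\frac{11}{2} \right)}}{3} - 5 \cos{\left(\frac{35}{4} \right)}.
Integral = F(7/2) - F(-3/2) = - 5 \cos{\left(\frac{5}{12} \right)} + 5 \cos{\left(\frac{35}{4} \right)} - \frac{5 \log{\left(\frac{11}{2} \right)}}{3} + \frac{5 \log{\left(\frac{51}{2} \right)}}{3}.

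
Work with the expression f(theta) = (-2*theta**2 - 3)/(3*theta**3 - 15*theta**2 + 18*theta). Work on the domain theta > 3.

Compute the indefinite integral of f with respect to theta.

The denominator factors as 3*theta*(theta - 3)*(theta - 2); partial fractions split f into directly integrable pieces: 11/(6*(theta - 2)) - 7/(3*(theta - 3)) - 1/(6*theta).
Check: d/dtheta[-log(theta)/6 - 7*log(theta - 3)/3 + 11*log(theta - 2)/6] = (-2*theta**2 - 3)/(3*theta**3 - 15*theta**2 + 18*theta) = f(theta).

F(theta) = -log(theta)/6 - 7*log(theta - 3)/3 + 11*log(theta - 2)/6 + C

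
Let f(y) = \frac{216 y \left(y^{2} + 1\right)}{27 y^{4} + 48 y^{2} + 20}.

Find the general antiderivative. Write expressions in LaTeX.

Recover f(y) by differentiating a candidate F(y); any mismatch rules it out.
Check: d/dy[\log{\left(\frac{3 y^{2}}{2} + \frac{5}{3} \right)} + 3 \log{\left(2 y^{2} + \frac{4}{3} \right)}] = \frac{216 y^{3} + 216 y}{27 y^{4} + 48 y^{2} + 20}, which equals f(y).

F(y) = \log{\left(\frac{3 y^{2}}{2} + \frac{5}{3} \right)} + 3 \log{\left(2 y^{2} + \frac{4}{3} \right)} + C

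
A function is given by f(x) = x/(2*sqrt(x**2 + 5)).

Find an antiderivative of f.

An antiderivative is F(x) = sqrt(x**2 + 5)/2.

f matches the chain-rule pattern g'(h)*h' with inner function h(x) = x**2 + 5; substituting u = h(x) collapses the integral.
Check: d/dx[sqrt(x**2 + 5)/2] = x/(2*sqrt(x**2 + 5)) = f(x).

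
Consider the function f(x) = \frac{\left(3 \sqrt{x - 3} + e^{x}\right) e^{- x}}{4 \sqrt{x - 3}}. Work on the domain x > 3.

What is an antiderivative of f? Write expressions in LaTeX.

An antiderivative is F(x) = \frac{\sqrt{x - 3}}{2} - \frac{3 e^{- x}}{4}.

Whatever form F(x) takes, F'(x) = f(x) is non-negotiable.
Check: d/dx[\frac{\sqrt{x - 3}}{2} - \frac{3 e^{- x}}{4}] = \frac{\left(3 \sqrt{x - 3} + e^{x}\right) e^{- x}}{4 \sqrt{x - 3}} = f(x).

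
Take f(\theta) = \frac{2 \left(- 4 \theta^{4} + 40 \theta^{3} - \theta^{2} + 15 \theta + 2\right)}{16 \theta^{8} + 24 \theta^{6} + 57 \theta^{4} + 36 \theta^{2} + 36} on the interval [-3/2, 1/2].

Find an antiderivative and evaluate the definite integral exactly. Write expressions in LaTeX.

f has the shape u'v + uv' for u = \frac{1}{2 \theta^{4} + \frac{3 \theta^{2}}{2} + 3} and v = \frac{\theta}{3} - \frac{5}{2} — it is the derivative of the product u*v.
F(\theta) = \frac{\frac{\theta}{3} - \frac{5}{2}}{2 \theta^{4} + \frac{3 \theta^{2}}{2} + 3} is an antiderivative of f.
Check: d/d\theta[\frac{\frac{\theta}{3} - \frac{5}{2}}{2 \theta^{4} + \frac{3 \theta^{2}}{2} + 3}] = \frac{- 8 \theta^{4} + 80 \theta^{3} - 2 \theta^{2} + 30 \theta + 4}{16 \theta^{8} + 24 \theta^{6} + 57 \theta^{4} + 36 \theta^{2} + 36}, which equals f(\theta).
F(1/2) = - \frac{2}{3}; F(-3/2) = - \frac{2}{11}.
Integral = F(1/2) - F(-3/2) = - \frac{16}{33}.

Antiderivative: F(\theta) = \frac{\frac{\theta}{3} - \frac{5}{2}}{2 \theta^{4} + \frac{3 \theta^{2}}{2} + 3}; value = - \frac{16}{33}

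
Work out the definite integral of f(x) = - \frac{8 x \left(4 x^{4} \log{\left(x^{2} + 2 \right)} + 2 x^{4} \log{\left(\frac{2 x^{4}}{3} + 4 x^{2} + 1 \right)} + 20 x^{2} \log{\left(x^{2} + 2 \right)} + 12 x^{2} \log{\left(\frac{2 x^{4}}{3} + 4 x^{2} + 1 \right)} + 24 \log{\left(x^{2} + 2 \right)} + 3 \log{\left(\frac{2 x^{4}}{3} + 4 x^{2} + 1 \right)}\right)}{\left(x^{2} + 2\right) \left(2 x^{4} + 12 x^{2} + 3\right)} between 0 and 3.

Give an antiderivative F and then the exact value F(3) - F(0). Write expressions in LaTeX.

Antiderivative: F(x) = - 4 \log{\left(x^{2} + 2 \right)} \log{\left(\frac{2 x^{4}}{3} + 4 x^{2} + 1 \right)}; value = - 4 \log{\left(11 \right)} \log{\left(91 \right)}

f has the shape u'v + uv' for u = - 4 \log{\left(x^{2} + 2 \right)} and v = \log{\left(\frac{2 x^{4}}{3} + 4 x^{2} + 1 \right)} — it is the derivative of the product u*v.
F(x) = - 4 \log{\left(x^{2} + 2 \right)} \log{\left(\frac{2 x^{4}}{3} + 4 x^{2} + 1 \right)} is an antiderivative of f.
Check: d/dx[- 4 \log{\left(x^{2} + 2 \right)} \log{\left(\frac{2 x^{4}}{3} + 4 x^{2} + 1 \right)}] = \frac{- 32 x^{5} \log{\left(x^{2} + 2 \right)} - 16 x^{5} \log{\left(\frac{2 x^{4}}{3} + 4 x^{2} + 1 \right)} - 160 x^{3} \log{\left(x^{2} + 2 \right)} - 96 x^{3} \log{\left(\frac{2 x^{4}}{3} + 4 x^{2} + 1 \right)} - 192 x \log{\left(x^{2} + 2 \right)} - 24 x \log{\left(\frac{2 x^{4}}{3} + 4 x^{2} + 1 \right)}}{2 x^{6} + 16 x^{4} + 27 x^{2} + 6}, which equals f(x).
F(3) = - 4 \log{\left(11 \right)} \log{\left(91 \right)}; F(0) = 0.
Integral = F(3) - F(0) = - 4 \log{\left(11 \right)} \log{\left(91 \right)}.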